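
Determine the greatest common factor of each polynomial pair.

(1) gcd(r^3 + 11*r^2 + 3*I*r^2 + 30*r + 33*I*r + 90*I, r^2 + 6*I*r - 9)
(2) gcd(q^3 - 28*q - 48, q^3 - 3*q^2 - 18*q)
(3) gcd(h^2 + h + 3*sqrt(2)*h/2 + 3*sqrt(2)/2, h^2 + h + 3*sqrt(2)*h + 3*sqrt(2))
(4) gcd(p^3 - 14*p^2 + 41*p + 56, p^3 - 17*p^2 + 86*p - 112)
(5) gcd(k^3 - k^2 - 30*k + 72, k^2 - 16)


(1) = r + 3*I
(2) = q - 6
(3) = gcd((h + 1)*(h + 3*sqrt(2)/2), (h + 1)*(h + 3*sqrt(2))) = h + 1
(4) = p^2 - 15*p + 56
(5) = gcd((k - 4)*(k - 3)*(k + 6), (k - 4)*(k + 4)) = k - 4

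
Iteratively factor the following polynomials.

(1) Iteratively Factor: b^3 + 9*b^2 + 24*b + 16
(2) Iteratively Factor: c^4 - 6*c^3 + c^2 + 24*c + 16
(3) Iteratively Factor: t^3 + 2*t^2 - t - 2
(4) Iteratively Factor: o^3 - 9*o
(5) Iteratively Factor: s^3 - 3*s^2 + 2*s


(1) = (b + 4)*(b^2 + 5*b + 4) = (b + 1)*(b + 4)*(b + 4)
(2) = (c - 4)*(c^3 - 2*c^2 - 7*c - 4) = (c - 4)*(c + 1)*(c^2 - 3*c - 4) = (c - 4)^2*(c + 1)*(c + 1)
(3) = (t - 1)*(t^2 + 3*t + 2) = (t - 1)*(t + 1)*(t + 2)
(4) = (o - 3)*(o^2 + 3*o) = (o - 3)*(o + 3)*(o)
(5) = (s - 1)*(s^2 - 2*s) = s*(s - 1)*(s - 2)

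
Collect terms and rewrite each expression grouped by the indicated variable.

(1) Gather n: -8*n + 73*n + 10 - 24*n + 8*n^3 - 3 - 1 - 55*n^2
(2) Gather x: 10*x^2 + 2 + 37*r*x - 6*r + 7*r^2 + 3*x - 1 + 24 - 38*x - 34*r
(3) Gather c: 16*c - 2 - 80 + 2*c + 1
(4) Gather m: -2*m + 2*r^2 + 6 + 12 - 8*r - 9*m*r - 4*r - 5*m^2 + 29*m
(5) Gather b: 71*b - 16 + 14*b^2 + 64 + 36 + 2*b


(1) = 8*n^3 - 55*n^2 + 41*n + 6
(2) = 7*r^2 - 40*r + 10*x^2 + x*(37*r - 35) + 25
(3) = 18*c - 81
(4) = -5*m^2 + m*(27 - 9*r) + 2*r^2 - 12*r + 18
(5) = 14*b^2 + 73*b + 84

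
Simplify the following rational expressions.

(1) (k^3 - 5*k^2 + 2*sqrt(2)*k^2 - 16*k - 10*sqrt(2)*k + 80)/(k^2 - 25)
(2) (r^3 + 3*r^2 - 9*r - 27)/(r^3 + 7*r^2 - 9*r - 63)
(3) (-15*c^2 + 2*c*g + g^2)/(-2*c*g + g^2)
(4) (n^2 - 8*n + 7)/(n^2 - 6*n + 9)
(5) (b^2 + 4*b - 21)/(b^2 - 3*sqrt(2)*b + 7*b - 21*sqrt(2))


(1) = (k^2 + 2*sqrt(2)*k - 16)/(k + 5)
(2) = (r + 3)/(r + 7)
(3) = (15*c^2 - 2*c*g - g^2)/(2*c*g - g^2)
(4) = (n^2 - 8*n + 7)/(n^2 - 6*n + 9)
(5) = (b - 3)/(b - 3*sqrt(2))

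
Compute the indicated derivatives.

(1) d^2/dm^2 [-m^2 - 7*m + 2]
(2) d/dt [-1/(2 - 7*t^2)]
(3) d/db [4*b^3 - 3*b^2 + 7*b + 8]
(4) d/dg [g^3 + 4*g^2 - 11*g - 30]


(1) = -2
(2) = -14*t/(7*t^2 - 2)^2
(3) = 12*b^2 - 6*b + 7
(4) = 3*g^2 + 8*g - 11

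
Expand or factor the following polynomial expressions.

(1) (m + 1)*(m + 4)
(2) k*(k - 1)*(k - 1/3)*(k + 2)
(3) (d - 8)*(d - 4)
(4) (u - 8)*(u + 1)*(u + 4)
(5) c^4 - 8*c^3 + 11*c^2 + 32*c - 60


(1) = m^2 + 5*m + 4
(2) = k^4 + 2*k^3/3 - 7*k^2/3 + 2*k/3
(3) = d^2 - 12*d + 32
(4) = u^3 - 3*u^2 - 36*u - 32
(5) = (c - 5)*(c - 3)*(c - 2)*(c + 2)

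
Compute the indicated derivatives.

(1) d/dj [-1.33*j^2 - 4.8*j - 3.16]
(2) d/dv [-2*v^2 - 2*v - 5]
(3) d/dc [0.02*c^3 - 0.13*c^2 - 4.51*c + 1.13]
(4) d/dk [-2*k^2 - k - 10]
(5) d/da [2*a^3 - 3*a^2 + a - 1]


(1) = -2.66*j - 4.8
(2) = -4*v - 2
(3) = 0.06*c^2 - 0.26*c - 4.51
(4) = -4*k - 1
(5) = 6*a^2 - 6*a + 1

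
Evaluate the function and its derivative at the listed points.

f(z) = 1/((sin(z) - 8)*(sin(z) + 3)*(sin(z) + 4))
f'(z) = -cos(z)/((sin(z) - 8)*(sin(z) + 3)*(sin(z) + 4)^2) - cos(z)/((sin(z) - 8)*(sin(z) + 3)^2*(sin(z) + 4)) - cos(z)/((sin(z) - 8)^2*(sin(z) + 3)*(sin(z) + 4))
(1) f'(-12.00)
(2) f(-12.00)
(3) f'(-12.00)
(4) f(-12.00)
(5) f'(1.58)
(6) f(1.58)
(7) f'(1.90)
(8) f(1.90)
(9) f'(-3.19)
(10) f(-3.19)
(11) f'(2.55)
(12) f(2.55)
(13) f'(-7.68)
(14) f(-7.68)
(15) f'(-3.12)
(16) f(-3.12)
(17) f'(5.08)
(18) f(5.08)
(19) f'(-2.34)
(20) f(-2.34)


(1) = 0.00
(2) = -0.01
(3) = 0.00
(4) = -0.01
(5) = -0.00
(6) = -0.01
(7) = -0.00
(8) = -0.01
(9) = -0.00
(10) = -0.01
(11) = -0.00
(12) = -0.01
(13) = 0.00
(14) = -0.02
(15) = -0.00
(16) = -0.01
(17) = 0.00
(18) = -0.02
(19) = -0.01
(20) = -0.02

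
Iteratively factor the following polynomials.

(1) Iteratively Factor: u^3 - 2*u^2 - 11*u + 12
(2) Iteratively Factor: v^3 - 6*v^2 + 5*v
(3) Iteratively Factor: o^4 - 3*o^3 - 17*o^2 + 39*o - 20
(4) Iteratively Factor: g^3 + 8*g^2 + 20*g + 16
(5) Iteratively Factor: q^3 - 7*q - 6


(1) = (u + 3)*(u^2 - 5*u + 4) = (u - 1)*(u + 3)*(u - 4)
(2) = (v)*(v^2 - 6*v + 5) = v*(v - 5)*(v - 1)
(3) = (o + 4)*(o^3 - 7*o^2 + 11*o - 5) = (o - 1)*(o + 4)*(o^2 - 6*o + 5) = (o - 1)^2*(o + 4)*(o - 5)
(4) = (g + 4)*(g^2 + 4*g + 4) = (g + 2)*(g + 4)*(g + 2)
(5) = (q + 2)*(q^2 - 2*q - 3) = (q - 3)*(q + 2)*(q + 1)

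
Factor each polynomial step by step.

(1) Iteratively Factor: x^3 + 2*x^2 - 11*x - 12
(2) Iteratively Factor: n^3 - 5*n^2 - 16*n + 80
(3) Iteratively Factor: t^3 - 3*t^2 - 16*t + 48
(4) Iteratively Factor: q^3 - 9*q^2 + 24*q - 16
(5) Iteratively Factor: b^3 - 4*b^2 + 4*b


(1) = (x + 1)*(x^2 + x - 12) = (x - 3)*(x + 1)*(x + 4)
(2) = (n + 4)*(n^2 - 9*n + 20) = (n - 4)*(n + 4)*(n - 5)
(3) = (t - 3)*(t^2 - 16) = (t - 4)*(t - 3)*(t + 4)
(4) = (q - 4)*(q^2 - 5*q + 4) = (q - 4)^2*(q - 1)
(5) = (b - 2)*(b^2 - 2*b) = (b - 2)^2*(b)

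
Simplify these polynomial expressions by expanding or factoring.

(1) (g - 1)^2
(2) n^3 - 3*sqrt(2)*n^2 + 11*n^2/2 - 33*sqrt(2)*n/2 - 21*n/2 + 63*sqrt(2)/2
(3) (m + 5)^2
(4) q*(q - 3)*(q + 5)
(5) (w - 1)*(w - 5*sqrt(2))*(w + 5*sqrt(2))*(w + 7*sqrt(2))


(1) = g^2 - 2*g + 1
(2) = (n - 3/2)*(n + 7)*(n - 3*sqrt(2))
(3) = m^2 + 10*m + 25
(4) = q^3 + 2*q^2 - 15*q
(5) = w^4 - w^3 + 7*sqrt(2)*w^3 - 50*w^2 - 7*sqrt(2)*w^2 - 350*sqrt(2)*w + 50*w + 350*sqrt(2)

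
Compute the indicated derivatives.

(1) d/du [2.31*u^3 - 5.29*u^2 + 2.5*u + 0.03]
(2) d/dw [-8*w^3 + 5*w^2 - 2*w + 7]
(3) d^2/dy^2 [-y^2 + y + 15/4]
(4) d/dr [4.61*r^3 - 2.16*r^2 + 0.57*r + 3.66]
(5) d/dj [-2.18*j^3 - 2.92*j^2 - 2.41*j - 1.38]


(1) = 6.93*u^2 - 10.58*u + 2.5
(2) = -24*w^2 + 10*w - 2
(3) = -2
(4) = 13.83*r^2 - 4.32*r + 0.57
(5) = -6.54*j^2 - 5.84*j - 2.41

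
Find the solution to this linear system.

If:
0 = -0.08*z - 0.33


Then:
z = -4.12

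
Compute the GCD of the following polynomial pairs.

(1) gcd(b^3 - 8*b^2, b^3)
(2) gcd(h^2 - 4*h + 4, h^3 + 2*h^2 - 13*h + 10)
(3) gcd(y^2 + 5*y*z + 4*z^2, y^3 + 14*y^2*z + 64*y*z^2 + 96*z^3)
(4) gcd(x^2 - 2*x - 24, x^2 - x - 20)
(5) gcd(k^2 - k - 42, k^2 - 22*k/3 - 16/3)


(1) = b^2
(2) = h - 2
(3) = gcd((y + z)*(y + 4*z), (y + 4*z)^2*(y + 6*z)) = y + 4*z
(4) = gcd((x - 6)*(x + 4), (x - 5)*(x + 4)) = x + 4
(5) = 1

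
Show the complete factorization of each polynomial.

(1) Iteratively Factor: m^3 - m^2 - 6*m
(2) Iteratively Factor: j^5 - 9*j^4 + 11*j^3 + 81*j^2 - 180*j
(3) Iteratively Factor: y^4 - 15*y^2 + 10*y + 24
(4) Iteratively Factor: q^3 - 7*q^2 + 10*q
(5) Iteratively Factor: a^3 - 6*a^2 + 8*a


(1) = (m + 2)*(m^2 - 3*m) = (m - 3)*(m + 2)*(m)
(2) = (j)*(j^4 - 9*j^3 + 11*j^2 + 81*j - 180) = j*(j - 4)*(j^3 - 5*j^2 - 9*j + 45) = j*(j - 4)*(j - 3)*(j^2 - 2*j - 15) = j*(j - 5)*(j - 4)*(j - 3)*(j + 3)
(3) = (y + 4)*(y^3 - 4*y^2 + y + 6) = (y - 2)*(y + 4)*(y^2 - 2*y - 3) = (y - 2)*(y + 1)*(y + 4)*(y - 3)
(4) = (q - 2)*(q^2 - 5*q) = (q - 5)*(q - 2)*(q)
(5) = (a - 2)*(a^2 - 4*a) = (a - 4)*(a - 2)*(a)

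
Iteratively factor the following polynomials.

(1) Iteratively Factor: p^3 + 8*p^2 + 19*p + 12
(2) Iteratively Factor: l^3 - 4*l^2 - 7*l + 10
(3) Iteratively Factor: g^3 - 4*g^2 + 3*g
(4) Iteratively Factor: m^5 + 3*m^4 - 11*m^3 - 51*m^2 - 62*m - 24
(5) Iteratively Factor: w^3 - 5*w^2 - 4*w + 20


(1) = (p + 4)*(p^2 + 4*p + 3) = (p + 3)*(p + 4)*(p + 1)
(2) = (l - 5)*(l^2 + l - 2) = (l - 5)*(l + 2)*(l - 1)
(3) = (g - 1)*(g^2 - 3*g) = (g - 3)*(g - 1)*(g)
(4) = (m + 3)*(m^4 - 11*m^2 - 18*m - 8) = (m + 1)*(m + 3)*(m^3 - m^2 - 10*m - 8) = (m - 4)*(m + 1)*(m + 3)*(m^2 + 3*m + 2) = (m - 4)*(m + 1)^2*(m + 3)*(m + 2)
(5) = (w + 2)*(w^2 - 7*w + 10) = (w - 5)*(w + 2)*(w - 2)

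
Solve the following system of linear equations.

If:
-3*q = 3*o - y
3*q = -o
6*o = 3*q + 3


Then:
o = 3/7
q = -1/7
y = 6/7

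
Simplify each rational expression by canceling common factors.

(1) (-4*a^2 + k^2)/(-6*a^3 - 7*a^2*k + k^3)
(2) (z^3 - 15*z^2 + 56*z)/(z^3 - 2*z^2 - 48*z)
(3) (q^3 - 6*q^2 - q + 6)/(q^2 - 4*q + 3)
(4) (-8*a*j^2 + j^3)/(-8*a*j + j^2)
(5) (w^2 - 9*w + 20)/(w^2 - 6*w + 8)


(1) = (2*a - k)/(3*a^2 + 2*a*k - k^2)
(2) = (z - 7)/(z + 6)
(3) = (q^2 - 5*q - 6)/(q - 3)
(4) = j
(5) = (w - 5)/(w - 2)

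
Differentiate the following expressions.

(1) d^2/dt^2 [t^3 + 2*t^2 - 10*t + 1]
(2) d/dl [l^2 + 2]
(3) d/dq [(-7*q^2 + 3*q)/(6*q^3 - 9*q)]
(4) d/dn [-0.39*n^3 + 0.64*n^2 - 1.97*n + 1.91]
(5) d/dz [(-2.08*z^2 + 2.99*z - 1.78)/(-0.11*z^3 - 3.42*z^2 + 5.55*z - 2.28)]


(1) = 6*t + 4
(2) = 2*l
(3) = (14*q^2 - 12*q + 21)/(3*(4*q^4 - 12*q^2 + 9))
(4) = -1.17*n^2 + 1.28*n - 1.97
(5) = (-0.2288*z^4 + 0.6578*z^3 - 1.9056*z^2 - 2.6904*z + 3.0618)/(0.0121*z^6 + 0.7524*z^5 + 10.4754*z^4 - 37.4604*z^3 + 46.3977*z^2 - 25.308*z + 5.1984)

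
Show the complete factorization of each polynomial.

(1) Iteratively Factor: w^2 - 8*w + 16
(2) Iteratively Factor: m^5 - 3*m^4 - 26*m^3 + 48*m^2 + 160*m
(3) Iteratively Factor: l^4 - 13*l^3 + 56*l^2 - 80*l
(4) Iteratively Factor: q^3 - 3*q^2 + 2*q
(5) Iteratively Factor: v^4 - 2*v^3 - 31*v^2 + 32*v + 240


(1) = (w - 4)*(w - 4)
(2) = (m)*(m^4 - 3*m^3 - 26*m^2 + 48*m + 160) = m*(m + 2)*(m^3 - 5*m^2 - 16*m + 80) = m*(m - 5)*(m + 2)*(m^2 - 16) = m*(m - 5)*(m - 4)*(m + 2)*(m + 4)
(3) = (l - 4)*(l^3 - 9*l^2 + 20*l) = (l - 4)^2*(l^2 - 5*l) = l*(l - 4)^2*(l - 5)
(4) = (q - 2)*(q^2 - q) = (q - 2)*(q - 1)*(q)
(5) = (v - 4)*(v^3 + 2*v^2 - 23*v - 60) = (v - 4)*(v + 4)*(v^2 - 2*v - 15) = (v - 5)*(v - 4)*(v + 4)*(v + 3)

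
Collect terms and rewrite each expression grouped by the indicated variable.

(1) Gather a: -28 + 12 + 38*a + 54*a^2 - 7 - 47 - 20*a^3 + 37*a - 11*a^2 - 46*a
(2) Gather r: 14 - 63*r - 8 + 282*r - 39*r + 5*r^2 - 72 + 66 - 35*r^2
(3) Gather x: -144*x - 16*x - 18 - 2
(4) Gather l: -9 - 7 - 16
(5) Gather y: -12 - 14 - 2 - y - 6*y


(1) = -20*a^3 + 43*a^2 + 29*a - 70
(2) = -30*r^2 + 180*r
(3) = -160*x - 20
(4) = -32
(5) = -7*y - 28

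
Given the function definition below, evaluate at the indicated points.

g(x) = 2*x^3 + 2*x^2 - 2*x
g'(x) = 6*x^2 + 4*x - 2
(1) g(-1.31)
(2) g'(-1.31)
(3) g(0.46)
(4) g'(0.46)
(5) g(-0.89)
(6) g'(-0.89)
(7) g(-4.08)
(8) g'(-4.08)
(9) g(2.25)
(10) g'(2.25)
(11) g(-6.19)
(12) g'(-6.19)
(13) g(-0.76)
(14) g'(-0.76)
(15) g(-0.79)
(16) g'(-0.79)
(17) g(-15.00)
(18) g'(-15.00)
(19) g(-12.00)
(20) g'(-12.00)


(1) = 1.56
(2) = 3.06
(3) = -0.30
(4) = 1.11
(5) = 1.95
(6) = -0.81
(7) = -94.38
(8) = 81.56
(9) = 28.41
(10) = 37.38
(11) = -385.34
(12) = 203.14
(13) = 1.80
(14) = -1.57
(15) = 1.84
(16) = -1.42
(17) = -6270.00
(18) = 1288.00
(19) = -3144.00
(20) = 814.00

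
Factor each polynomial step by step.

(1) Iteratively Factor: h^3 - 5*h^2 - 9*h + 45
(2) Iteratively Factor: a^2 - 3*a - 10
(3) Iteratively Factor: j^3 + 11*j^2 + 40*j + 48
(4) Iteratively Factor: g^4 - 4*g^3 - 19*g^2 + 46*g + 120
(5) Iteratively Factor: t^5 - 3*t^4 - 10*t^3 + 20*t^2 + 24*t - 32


(1) = (h + 3)*(h^2 - 8*h + 15) = (h - 5)*(h + 3)*(h - 3)
(2) = (a + 2)*(a - 5)
(3) = (j + 3)*(j^2 + 8*j + 16) = (j + 3)*(j + 4)*(j + 4)
(4) = (g - 4)*(g^3 - 19*g - 30) = (g - 4)*(g + 3)*(g^2 - 3*g - 10) = (g - 4)*(g + 2)*(g + 3)*(g - 5)
(5) = (t + 2)*(t^4 - 5*t^3 + 20*t - 16) = (t - 4)*(t + 2)*(t^3 - t^2 - 4*t + 4) = (t - 4)*(t - 1)*(t + 2)*(t^2 - 4) = (t - 4)*(t - 2)*(t - 1)*(t + 2)*(t + 2)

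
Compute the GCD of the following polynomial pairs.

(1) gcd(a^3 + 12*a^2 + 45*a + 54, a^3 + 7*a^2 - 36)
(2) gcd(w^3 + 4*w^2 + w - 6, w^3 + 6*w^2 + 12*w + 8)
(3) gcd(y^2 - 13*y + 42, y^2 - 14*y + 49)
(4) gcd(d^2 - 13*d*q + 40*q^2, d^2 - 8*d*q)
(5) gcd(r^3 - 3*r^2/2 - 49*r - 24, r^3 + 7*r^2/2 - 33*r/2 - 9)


(1) = gcd((a + 3)^2*(a + 6), (a - 2)*(a + 3)*(a + 6)) = a^2 + 9*a + 18
(2) = gcd((w - 1)*(w + 2)*(w + 3), (w + 2)^3) = w + 2
(3) = y - 7
(4) = -d + 8*q
(5) = r^2 + 13*r/2 + 3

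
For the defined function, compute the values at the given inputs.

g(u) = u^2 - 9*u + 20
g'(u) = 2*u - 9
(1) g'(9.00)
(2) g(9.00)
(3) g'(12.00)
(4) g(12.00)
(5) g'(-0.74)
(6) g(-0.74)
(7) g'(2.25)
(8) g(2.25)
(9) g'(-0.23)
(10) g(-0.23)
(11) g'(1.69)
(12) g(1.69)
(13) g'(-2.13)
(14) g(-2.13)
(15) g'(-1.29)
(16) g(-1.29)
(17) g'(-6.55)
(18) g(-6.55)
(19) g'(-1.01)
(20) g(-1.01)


(1) = 9.00
(2) = 20.00
(3) = 15.00
(4) = 56.00
(5) = -10.48
(6) = 27.21
(7) = -4.50
(8) = 4.81
(9) = -9.46
(10) = 22.12
(11) = -5.62
(12) = 7.65
(13) = -13.26
(14) = 43.71
(15) = -11.58
(16) = 33.27
(17) = -22.10
(18) = 121.85
(19) = -11.02
(20) = 30.11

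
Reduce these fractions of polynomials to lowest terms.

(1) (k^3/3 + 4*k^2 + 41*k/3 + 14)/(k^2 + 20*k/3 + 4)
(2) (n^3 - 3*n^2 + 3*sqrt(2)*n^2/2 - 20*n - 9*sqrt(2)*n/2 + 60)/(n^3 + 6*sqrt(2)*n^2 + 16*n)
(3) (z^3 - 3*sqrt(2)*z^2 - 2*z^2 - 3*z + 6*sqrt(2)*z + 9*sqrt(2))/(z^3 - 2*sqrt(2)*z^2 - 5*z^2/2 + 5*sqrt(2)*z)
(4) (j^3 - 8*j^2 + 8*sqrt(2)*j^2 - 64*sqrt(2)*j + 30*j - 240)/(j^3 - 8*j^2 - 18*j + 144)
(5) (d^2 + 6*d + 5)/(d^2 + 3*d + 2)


(1) = (k^3 + 12*k^2 + 41*k + 42)/(3*k^2 + 20*k + 12)
(2) = (2*n^2 + n*(-5*sqrt(2) - 6) + 15*sqrt(2))/(2*n^2 + 4*sqrt(2)*n)
(3) = (2*z^3 + z^2*(-6*sqrt(2) - 4) + z*(-6 + 12*sqrt(2)) + 18*sqrt(2))/(2*z^3 + z^2*(-4*sqrt(2) - 5) + 10*sqrt(2)*z)
(4) = (j + 5*sqrt(2))/(j - 3*sqrt(2))
(5) = (d + 5)/(d + 2)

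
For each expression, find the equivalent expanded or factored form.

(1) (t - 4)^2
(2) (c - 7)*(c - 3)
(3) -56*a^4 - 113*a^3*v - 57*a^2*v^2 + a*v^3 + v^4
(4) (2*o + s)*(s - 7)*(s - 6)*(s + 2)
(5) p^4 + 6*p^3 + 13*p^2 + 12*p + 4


(1) = t^2 - 8*t + 16
(2) = c^2 - 10*c + 21
(3) = (-8*a + v)*(a + v)^2*(7*a + v)
(4) = 2*o*s^3 - 22*o*s^2 + 32*o*s + 168*o + s^4 - 11*s^3 + 16*s^2 + 84*s
(5) = (p + 1)^2*(p + 2)^2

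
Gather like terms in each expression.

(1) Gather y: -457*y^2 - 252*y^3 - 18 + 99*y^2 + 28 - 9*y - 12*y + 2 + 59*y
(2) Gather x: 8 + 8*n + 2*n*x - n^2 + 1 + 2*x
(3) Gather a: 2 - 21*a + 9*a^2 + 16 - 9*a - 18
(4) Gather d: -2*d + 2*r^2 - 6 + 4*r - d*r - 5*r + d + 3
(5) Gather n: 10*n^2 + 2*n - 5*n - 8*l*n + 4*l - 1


(1) = -252*y^3 - 358*y^2 + 38*y + 12
(2) = -n^2 + 8*n + x*(2*n + 2) + 9
(3) = 9*a^2 - 30*a
(4) = d*(-r - 1) + 2*r^2 - r - 3
(5) = 4*l + 10*n^2 + n*(-8*l - 3) - 1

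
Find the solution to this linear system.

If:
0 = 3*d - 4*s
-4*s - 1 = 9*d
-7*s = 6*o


Then:
d = -1/12
o = 7/96
s = -1/16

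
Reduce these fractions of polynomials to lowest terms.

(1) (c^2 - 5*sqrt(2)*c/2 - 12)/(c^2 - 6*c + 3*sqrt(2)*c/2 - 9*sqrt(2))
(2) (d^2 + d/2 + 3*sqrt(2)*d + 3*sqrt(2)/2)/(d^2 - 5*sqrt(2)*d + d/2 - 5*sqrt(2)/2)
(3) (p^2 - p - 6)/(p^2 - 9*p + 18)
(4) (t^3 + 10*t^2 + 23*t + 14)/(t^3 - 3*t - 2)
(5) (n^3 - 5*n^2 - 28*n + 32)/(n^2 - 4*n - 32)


(1) = (4*c - 16*sqrt(2))/(4*c - 24)
(2) = (4*d + 12*sqrt(2))/(4*d - 20*sqrt(2))
(3) = (p + 2)/(p - 6)
(4) = (t^2 + 9*t + 14)/(t^2 - t - 2)
(5) = n - 1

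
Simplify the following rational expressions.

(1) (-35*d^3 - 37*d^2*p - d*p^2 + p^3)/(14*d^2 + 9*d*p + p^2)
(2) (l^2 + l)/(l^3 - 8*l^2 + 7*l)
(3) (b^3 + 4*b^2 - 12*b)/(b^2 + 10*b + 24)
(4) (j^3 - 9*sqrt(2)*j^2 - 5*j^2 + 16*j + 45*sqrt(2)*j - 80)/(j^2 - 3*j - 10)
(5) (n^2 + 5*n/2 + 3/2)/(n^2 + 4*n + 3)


(1) = (-35*d^3 - 37*d^2*p - d*p^2 + p^3)/(14*d^2 + 9*d*p + p^2)
(2) = (l + 1)/(l^2 - 8*l + 7)
(3) = (b^2 - 2*b)/(b + 4)
(4) = (j^2 - 9*sqrt(2)*j + 16)/(j + 2)
(5) = (2*n + 3)/(2*n + 6)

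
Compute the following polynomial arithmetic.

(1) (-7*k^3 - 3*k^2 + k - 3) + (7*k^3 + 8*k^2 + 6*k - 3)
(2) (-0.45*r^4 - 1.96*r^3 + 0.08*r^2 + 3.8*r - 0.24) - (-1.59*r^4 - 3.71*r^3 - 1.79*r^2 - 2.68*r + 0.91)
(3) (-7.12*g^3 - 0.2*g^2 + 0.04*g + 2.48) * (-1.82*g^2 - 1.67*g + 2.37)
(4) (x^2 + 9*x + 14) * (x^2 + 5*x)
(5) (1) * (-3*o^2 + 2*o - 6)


(1) = 5*k^2 + 7*k - 6
(2) = 1.14*r^4 + 1.75*r^3 + 1.87*r^2 + 6.48*r - 1.15
(3) = 12.9584*g^5 + 12.2544*g^4 - 16.6132*g^3 - 5.0544*g^2 - 4.0468*g + 5.8776
(4) = x^4 + 14*x^3 + 59*x^2 + 70*x
(5) = -3*o^2 + 2*o - 6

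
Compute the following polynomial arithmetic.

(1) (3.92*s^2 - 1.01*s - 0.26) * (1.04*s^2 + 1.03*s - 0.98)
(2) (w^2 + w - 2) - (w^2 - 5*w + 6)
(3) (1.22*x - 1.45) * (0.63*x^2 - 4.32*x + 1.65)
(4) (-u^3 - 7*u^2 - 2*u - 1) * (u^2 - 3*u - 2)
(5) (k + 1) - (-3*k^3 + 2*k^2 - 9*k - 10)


(1) = 4.0768*s^4 + 2.9872*s^3 - 5.1523*s^2 + 0.722*s + 0.2548
(2) = 6*w - 8
(3) = 0.7686*x^3 - 6.1839*x^2 + 8.277*x - 2.3925
(4) = -u^5 - 4*u^4 + 21*u^3 + 19*u^2 + 7*u + 2
(5) = 3*k^3 - 2*k^2 + 10*k + 11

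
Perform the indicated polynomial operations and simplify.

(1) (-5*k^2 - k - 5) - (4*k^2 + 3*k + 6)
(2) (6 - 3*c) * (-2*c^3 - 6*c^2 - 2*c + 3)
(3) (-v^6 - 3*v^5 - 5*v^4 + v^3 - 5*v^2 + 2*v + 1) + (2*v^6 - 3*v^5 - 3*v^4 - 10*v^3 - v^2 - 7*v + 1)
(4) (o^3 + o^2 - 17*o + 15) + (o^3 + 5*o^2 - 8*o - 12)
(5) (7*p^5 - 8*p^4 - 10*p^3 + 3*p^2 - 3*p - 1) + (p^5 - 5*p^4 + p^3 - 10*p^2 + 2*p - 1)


(1) = -9*k^2 - 4*k - 11
(2) = 6*c^4 + 6*c^3 - 30*c^2 - 21*c + 18
(3) = v^6 - 6*v^5 - 8*v^4 - 9*v^3 - 6*v^2 - 5*v + 2
(4) = 2*o^3 + 6*o^2 - 25*o + 3
(5) = 8*p^5 - 13*p^4 - 9*p^3 - 7*p^2 - p - 2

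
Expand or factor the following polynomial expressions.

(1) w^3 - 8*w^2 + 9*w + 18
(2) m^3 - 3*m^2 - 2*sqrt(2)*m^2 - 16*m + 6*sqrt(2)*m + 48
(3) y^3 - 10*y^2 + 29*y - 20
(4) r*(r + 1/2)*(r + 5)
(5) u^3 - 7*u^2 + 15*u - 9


(1) = (w - 6)*(w - 3)*(w + 1)
(2) = (m - 3)*(m - 4*sqrt(2))*(m + 2*sqrt(2))
(3) = (y - 5)*(y - 4)*(y - 1)
(4) = r^3 + 11*r^2/2 + 5*r/2
(5) = (u - 3)^2*(u - 1)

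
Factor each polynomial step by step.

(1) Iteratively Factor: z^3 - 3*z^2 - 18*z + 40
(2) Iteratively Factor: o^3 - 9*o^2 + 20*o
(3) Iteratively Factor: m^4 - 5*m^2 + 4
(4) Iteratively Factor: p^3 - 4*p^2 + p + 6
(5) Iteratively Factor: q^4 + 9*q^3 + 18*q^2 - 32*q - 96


(1) = (z - 5)*(z^2 + 2*z - 8) = (z - 5)*(z + 4)*(z - 2)
(2) = (o)*(o^2 - 9*o + 20) = o*(o - 5)*(o - 4)
(3) = (m + 2)*(m^3 - 2*m^2 - m + 2) = (m - 1)*(m + 2)*(m^2 - m - 2) = (m - 1)*(m + 1)*(m + 2)*(m - 2)
(4) = (p - 3)*(p^2 - p - 2) = (p - 3)*(p - 2)*(p + 1)
(5) = (q + 4)*(q^3 + 5*q^2 - 2*q - 24) = (q + 4)^2*(q^2 + q - 6) = (q + 3)*(q + 4)^2*(q - 2)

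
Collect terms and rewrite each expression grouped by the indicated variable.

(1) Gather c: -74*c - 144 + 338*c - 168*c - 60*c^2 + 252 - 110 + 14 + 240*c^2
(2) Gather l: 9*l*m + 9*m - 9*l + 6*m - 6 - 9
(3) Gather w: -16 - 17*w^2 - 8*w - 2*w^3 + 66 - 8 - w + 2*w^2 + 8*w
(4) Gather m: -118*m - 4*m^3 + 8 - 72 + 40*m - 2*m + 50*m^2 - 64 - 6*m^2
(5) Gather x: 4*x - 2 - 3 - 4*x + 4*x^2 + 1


(1) = 180*c^2 + 96*c + 12
(2) = l*(9*m - 9) + 15*m - 15
(3) = -2*w^3 - 15*w^2 - w + 42
(4) = -4*m^3 + 44*m^2 - 80*m - 128
(5) = 4*x^2 - 4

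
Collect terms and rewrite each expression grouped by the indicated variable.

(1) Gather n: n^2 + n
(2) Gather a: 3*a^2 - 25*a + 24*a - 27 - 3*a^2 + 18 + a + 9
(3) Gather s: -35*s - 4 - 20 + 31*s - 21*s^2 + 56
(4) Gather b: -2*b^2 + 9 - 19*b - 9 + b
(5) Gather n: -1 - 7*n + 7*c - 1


(1) = n^2 + n
(2) = 0
(3) = -21*s^2 - 4*s + 32
(4) = -2*b^2 - 18*b
(5) = 7*c - 7*n - 2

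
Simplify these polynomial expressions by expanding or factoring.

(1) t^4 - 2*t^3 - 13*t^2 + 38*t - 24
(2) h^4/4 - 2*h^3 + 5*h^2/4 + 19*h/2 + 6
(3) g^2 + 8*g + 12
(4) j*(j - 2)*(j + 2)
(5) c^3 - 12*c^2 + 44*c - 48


(1) = (t - 3)*(t - 2)*(t - 1)*(t + 4)
(2) = (h/4 + 1/4)*(h - 6)*(h - 4)*(h + 1)
(3) = (g + 2)*(g + 6)
(4) = j^3 - 4*j
(5) = (c - 6)*(c - 4)*(c - 2)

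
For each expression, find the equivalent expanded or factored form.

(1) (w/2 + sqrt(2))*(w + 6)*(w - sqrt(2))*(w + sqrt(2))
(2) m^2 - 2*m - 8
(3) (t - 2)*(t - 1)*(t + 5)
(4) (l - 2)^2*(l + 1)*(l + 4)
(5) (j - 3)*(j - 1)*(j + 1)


(1) = w^4/2 + sqrt(2)*w^3 + 3*w^3 - w^2 + 6*sqrt(2)*w^2 - 6*w - 2*sqrt(2)*w - 12*sqrt(2)
(2) = (m - 4)*(m + 2)
(3) = t^3 + 2*t^2 - 13*t + 10
(4) = l^4 + l^3 - 12*l^2 + 4*l + 16
(5) = j^3 - 3*j^2 - j + 3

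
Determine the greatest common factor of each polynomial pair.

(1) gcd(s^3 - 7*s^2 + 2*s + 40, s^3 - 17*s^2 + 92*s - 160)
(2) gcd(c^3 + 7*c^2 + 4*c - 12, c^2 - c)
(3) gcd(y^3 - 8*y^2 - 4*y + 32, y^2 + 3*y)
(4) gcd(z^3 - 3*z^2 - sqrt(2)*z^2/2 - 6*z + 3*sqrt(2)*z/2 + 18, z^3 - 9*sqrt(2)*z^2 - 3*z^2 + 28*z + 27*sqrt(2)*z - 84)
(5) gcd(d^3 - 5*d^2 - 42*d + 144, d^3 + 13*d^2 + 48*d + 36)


(1) = gcd((s - 5)*(s - 4)*(s + 2), (s - 8)*(s - 5)*(s - 4)) = s^2 - 9*s + 20
(2) = gcd((c - 1)*(c + 2)*(c + 6), c*(c - 1)) = c - 1
(3) = gcd((y - 8)*(y - 2)*(y + 2), y*(y + 3)) = 1
(4) = z^2 + z*(-3 - 2*sqrt(2)) + 6*sqrt(2)
(5) = gcd((d - 8)*(d - 3)*(d + 6), (d + 1)*(d + 6)^2) = d + 6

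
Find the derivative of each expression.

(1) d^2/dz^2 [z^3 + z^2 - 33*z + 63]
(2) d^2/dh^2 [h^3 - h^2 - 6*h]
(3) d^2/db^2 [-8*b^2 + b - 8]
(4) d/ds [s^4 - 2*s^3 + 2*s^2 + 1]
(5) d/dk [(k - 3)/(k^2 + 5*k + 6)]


(1) = 6*z + 2
(2) = 6*h - 2
(3) = -16
(4) = 2*s*(2*s^2 - 3*s + 2)
(5) = (k^2 + 5*k - (k - 3)*(2*k + 5) + 6)/(k^2 + 5*k + 6)^2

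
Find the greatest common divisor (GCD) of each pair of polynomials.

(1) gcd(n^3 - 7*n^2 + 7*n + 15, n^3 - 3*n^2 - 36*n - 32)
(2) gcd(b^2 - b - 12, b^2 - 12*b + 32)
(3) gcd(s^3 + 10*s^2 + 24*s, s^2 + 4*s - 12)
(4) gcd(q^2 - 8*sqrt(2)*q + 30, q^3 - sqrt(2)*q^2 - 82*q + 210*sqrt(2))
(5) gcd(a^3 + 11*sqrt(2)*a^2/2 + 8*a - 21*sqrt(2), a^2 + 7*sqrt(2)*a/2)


(1) = n + 1
(2) = b - 4
(3) = gcd(s*(s + 4)*(s + 6), (s - 2)*(s + 6)) = s + 6
(4) = q^2 - 8*sqrt(2)*q + 30
(5) = gcd((a - sqrt(2))*(a + 3*sqrt(2))*(a + 7*sqrt(2)/2), a*(a + 7*sqrt(2)/2)) = a + 7*sqrt(2)/2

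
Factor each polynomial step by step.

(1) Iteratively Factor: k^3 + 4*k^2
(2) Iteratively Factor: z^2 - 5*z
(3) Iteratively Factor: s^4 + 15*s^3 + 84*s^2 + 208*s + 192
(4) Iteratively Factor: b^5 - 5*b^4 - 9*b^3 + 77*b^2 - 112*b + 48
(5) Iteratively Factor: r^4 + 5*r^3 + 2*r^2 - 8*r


(1) = (k + 4)*(k^2) = k*(k + 4)*(k)
(2) = (z - 5)*(z)
(3) = (s + 4)*(s^3 + 11*s^2 + 40*s + 48) = (s + 4)^2*(s^2 + 7*s + 12) = (s + 4)^3*(s + 3)
(4) = (b - 4)*(b^4 - b^3 - 13*b^2 + 25*b - 12) = (b - 4)*(b - 3)*(b^3 + 2*b^2 - 7*b + 4) = (b - 4)*(b - 3)*(b + 4)*(b^2 - 2*b + 1) = (b - 4)*(b - 3)*(b - 1)*(b + 4)*(b - 1)
(5) = (r + 2)*(r^3 + 3*r^2 - 4*r) = (r - 1)*(r + 2)*(r^2 + 4*r) = r*(r - 1)*(r + 2)*(r + 4)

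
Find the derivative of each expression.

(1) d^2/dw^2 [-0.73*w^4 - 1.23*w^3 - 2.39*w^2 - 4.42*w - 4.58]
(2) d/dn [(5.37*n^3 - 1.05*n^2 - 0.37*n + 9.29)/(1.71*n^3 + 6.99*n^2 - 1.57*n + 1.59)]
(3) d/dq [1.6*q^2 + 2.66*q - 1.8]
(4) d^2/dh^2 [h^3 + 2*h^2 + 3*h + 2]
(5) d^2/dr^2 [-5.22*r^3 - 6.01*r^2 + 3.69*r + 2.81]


(1) = -8.76*w^2 - 7.38*w - 4.78
(2) = (39.3318*n^4 - 15.5964*n^3 - 17.808*n^2 - 133.2132*n + 13.997)/(2.9241*n^6 + 23.9058*n^5 + 43.4907*n^4 - 16.5108*n^3 + 24.6931*n^2 - 4.9926*n + 2.5281)
(3) = 3.2*q + 2.66
(4) = 6*h + 4
(5) = -31.32*r - 12.02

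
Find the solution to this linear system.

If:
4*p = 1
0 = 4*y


Then:
p = 1/4
y = 0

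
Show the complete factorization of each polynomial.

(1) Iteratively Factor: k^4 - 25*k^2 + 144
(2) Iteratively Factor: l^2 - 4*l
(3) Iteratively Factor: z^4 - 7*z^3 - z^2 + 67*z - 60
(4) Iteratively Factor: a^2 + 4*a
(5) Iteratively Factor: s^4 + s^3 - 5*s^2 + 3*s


(1) = (k + 3)*(k^3 - 3*k^2 - 16*k + 48) = (k - 4)*(k + 3)*(k^2 + k - 12) = (k - 4)*(k + 3)*(k + 4)*(k - 3)
(2) = (l)*(l - 4)
(3) = (z - 1)*(z^3 - 6*z^2 - 7*z + 60) = (z - 4)*(z - 1)*(z^2 - 2*z - 15) = (z - 4)*(z - 1)*(z + 3)*(z - 5)
(4) = (a)*(a + 4)
(5) = (s - 1)*(s^3 + 2*s^2 - 3*s) = s*(s - 1)*(s^2 + 2*s - 3) = s*(s - 1)^2*(s + 3)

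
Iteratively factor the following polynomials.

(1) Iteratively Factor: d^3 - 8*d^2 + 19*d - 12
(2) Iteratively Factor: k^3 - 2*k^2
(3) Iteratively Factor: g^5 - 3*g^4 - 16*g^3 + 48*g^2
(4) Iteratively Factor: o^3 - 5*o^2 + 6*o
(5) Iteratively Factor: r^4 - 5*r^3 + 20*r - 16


(1) = (d - 4)*(d^2 - 4*d + 3) = (d - 4)*(d - 1)*(d - 3)
(2) = (k)*(k^2 - 2*k) = k^2*(k - 2)
(3) = (g - 3)*(g^4 - 16*g^2) = g*(g - 3)*(g^3 - 16*g) = g*(g - 4)*(g - 3)*(g^2 + 4*g) = g*(g - 4)*(g - 3)*(g + 4)*(g)
(4) = (o - 3)*(o^2 - 2*o) = o*(o - 3)*(o - 2)
(5) = (r + 2)*(r^3 - 7*r^2 + 14*r - 8) = (r - 4)*(r + 2)*(r^2 - 3*r + 2) = (r - 4)*(r - 1)*(r + 2)*(r - 2)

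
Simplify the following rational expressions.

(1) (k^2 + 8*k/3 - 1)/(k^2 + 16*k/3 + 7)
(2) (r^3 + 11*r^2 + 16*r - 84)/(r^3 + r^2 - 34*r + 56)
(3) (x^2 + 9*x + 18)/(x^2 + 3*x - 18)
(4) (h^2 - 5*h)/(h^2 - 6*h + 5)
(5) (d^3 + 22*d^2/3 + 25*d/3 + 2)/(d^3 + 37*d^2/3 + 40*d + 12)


(1) = (3*k - 1)/(3*k + 7)
(2) = (r + 6)/(r - 4)
(3) = (x + 3)/(x - 3)
(4) = h/(h - 1)
(5) = (d + 1)/(d + 6)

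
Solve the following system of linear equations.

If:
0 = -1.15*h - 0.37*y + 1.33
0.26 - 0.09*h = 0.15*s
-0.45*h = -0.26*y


Then:
h = 0.74
s = 1.29
y = 1.29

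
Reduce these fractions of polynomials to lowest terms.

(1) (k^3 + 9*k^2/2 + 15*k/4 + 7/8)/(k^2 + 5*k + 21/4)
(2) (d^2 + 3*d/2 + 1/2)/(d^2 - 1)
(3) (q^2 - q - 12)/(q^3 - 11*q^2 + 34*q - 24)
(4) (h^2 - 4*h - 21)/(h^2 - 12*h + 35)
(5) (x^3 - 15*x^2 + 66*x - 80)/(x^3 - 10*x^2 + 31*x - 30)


(1) = (4*k^2 + 4*k + 1)/(4*k + 6)
(2) = (2*d + 1)/(2*d - 2)
(3) = (q + 3)/(q^2 - 7*q + 6)
(4) = (h + 3)/(h - 5)
(5) = (x - 8)/(x - 3)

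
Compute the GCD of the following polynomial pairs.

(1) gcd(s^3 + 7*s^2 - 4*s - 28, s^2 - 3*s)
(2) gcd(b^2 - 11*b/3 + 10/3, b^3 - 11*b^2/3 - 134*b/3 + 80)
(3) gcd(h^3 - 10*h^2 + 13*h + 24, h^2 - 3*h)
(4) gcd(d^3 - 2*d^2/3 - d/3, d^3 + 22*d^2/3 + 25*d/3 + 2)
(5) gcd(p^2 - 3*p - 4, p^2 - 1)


(1) = 1
(2) = b - 5/3
(3) = h - 3
(4) = d + 1/3
(5) = p + 1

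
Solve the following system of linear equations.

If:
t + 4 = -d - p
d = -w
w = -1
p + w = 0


Then:
d = 1
p = 1
t = -6
w = -1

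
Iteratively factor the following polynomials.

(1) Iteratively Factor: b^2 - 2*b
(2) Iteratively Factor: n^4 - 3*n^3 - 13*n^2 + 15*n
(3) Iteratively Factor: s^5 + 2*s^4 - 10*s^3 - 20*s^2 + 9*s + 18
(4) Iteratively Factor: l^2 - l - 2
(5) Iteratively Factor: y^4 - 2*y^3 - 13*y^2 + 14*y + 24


(1) = (b)*(b - 2)
(2) = (n)*(n^3 - 3*n^2 - 13*n + 15) = n*(n - 5)*(n^2 + 2*n - 3) = n*(n - 5)*(n + 3)*(n - 1)
(3) = (s - 3)*(s^4 + 5*s^3 + 5*s^2 - 5*s - 6) = (s - 3)*(s + 3)*(s^3 + 2*s^2 - s - 2) = (s - 3)*(s - 1)*(s + 3)*(s^2 + 3*s + 2) = (s - 3)*(s - 1)*(s + 1)*(s + 3)*(s + 2)
(4) = (l + 1)*(l - 2)
(5) = (y + 3)*(y^3 - 5*y^2 + 2*y + 8) = (y - 2)*(y + 3)*(y^2 - 3*y - 4) = (y - 2)*(y + 1)*(y + 3)*(y - 4)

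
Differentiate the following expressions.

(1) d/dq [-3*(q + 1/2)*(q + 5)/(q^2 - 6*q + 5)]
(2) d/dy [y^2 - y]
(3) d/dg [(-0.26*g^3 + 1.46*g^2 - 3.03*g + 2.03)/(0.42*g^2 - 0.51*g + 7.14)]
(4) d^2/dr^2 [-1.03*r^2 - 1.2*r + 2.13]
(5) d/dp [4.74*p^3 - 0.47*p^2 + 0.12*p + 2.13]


(1) = 3*(23*q^2 - 10*q - 85)/(2*(q^4 - 12*q^3 + 46*q^2 - 60*q + 25))
(2) = 2*y - 1
(3) = (-0.1092*g^4 + 0.2652*g^3 - 5.0412*g^2 + 19.1436*g - 20.5989)/(0.1764*g^4 - 0.4284*g^3 + 6.2577*g^2 - 7.2828*g + 50.9796)
(4) = -2.06000000000000
(5) = 14.22*p^2 - 0.94*p + 0.12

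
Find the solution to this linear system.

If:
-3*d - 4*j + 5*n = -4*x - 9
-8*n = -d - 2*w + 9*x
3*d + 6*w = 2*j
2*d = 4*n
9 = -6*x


Then:
d = 24/7
j = 9/28
n = 12/7
w = -45/28
x = -3/2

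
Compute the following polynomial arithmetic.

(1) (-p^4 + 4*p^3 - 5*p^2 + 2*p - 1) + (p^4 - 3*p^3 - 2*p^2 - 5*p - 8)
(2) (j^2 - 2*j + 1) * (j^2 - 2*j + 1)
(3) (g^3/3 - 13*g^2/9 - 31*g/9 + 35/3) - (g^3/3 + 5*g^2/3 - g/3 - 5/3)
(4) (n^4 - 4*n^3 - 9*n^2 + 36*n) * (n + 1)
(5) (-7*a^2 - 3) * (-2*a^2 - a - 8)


(1) = p^3 - 7*p^2 - 3*p - 9
(2) = j^4 - 4*j^3 + 6*j^2 - 4*j + 1
(3) = -28*g^2/9 - 28*g/9 + 40/3
(4) = n^5 - 3*n^4 - 13*n^3 + 27*n^2 + 36*n
(5) = 14*a^4 + 7*a^3 + 62*a^2 + 3*a + 24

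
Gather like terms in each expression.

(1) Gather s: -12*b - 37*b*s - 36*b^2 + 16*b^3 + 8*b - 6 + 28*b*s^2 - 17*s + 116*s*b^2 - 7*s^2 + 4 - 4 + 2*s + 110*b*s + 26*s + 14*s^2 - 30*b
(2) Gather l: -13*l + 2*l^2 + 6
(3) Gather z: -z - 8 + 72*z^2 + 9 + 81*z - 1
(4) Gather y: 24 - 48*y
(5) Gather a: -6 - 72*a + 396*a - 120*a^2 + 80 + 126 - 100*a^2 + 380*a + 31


(1) = 16*b^3 - 36*b^2 - 34*b + s^2*(28*b + 7) + s*(116*b^2 + 73*b + 11) - 6
(2) = 2*l^2 - 13*l + 6
(3) = 72*z^2 + 80*z
(4) = 24 - 48*y
(5) = -220*a^2 + 704*a + 231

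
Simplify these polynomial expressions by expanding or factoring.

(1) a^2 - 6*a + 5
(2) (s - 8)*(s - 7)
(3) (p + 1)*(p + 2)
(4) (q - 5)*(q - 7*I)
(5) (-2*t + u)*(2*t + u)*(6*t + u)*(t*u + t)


(1) = (a - 5)*(a - 1)
(2) = s^2 - 15*s + 56
(3) = p^2 + 3*p + 2
(4) = q^2 - 5*q - 7*I*q + 35*I
(5) = -24*t^4*u - 24*t^4 - 4*t^3*u^2 - 4*t^3*u + 6*t^2*u^3 + 6*t^2*u^2 + t*u^4 + t*u^3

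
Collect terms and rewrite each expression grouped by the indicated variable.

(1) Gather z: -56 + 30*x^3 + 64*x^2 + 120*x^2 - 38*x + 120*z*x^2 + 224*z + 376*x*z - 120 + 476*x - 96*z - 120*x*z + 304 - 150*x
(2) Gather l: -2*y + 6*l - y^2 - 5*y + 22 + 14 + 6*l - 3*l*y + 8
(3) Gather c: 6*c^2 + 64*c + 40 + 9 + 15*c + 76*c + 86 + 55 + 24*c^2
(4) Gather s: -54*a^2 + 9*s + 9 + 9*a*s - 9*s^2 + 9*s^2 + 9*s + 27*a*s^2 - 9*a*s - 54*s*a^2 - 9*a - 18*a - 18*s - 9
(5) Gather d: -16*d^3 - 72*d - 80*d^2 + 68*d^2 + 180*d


(1) = 30*x^3 + 184*x^2 + 288*x + z*(120*x^2 + 256*x + 128) + 128
(2) = l*(12 - 3*y) - y^2 - 7*y + 44
(3) = 30*c^2 + 155*c + 190
(4) = -54*a^2*s - 54*a^2 + 27*a*s^2 - 27*a
(5) = -16*d^3 - 12*d^2 + 108*d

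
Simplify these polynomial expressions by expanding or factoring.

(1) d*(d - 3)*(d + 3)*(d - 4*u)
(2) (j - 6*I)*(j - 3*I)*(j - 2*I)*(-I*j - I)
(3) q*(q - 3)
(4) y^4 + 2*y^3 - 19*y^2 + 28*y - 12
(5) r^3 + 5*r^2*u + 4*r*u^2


(1) = d^4 - 4*d^3*u - 9*d^2 + 36*d*u
(2) = -I*j^4 - 11*j^3 - I*j^3 - 11*j^2 + 36*I*j^2 + 36*j + 36*I*j + 36
(3) = q^2 - 3*q
(4) = (y - 2)*(y - 1)^2*(y + 6)
(5) = r*(r + u)*(r + 4*u)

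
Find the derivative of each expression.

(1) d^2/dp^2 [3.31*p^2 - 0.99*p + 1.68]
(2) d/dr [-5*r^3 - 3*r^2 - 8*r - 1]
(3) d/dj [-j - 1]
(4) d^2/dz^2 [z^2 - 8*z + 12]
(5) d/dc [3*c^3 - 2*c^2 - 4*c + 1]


(1) = 6.62000000000000
(2) = -15*r^2 - 6*r - 8
(3) = -1
(4) = 2
(5) = 9*c^2 - 4*c - 4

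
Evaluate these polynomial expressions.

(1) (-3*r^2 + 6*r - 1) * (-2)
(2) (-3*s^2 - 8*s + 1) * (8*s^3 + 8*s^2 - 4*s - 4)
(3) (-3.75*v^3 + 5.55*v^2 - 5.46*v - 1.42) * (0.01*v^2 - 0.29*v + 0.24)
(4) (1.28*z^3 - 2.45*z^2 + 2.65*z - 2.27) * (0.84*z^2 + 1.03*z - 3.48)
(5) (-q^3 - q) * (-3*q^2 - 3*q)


(1) = 6*r^2 - 12*r + 2
(2) = -24*s^5 - 88*s^4 - 44*s^3 + 52*s^2 + 28*s - 4
(3) = -0.0375*v^5 + 1.143*v^4 - 2.5641*v^3 + 2.9012*v^2 - 0.8986*v - 0.3408
(4) = 1.0752*z^5 - 0.7396*z^4 - 4.7519*z^3 + 9.3487*z^2 - 11.5601*z + 7.8996
(5) = 3*q^5 + 3*q^4 + 3*q^3 + 3*q^2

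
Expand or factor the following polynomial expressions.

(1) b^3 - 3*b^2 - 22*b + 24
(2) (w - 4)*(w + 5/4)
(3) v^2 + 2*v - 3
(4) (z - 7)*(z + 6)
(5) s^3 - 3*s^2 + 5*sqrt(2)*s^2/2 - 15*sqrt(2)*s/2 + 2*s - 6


(1) = (b - 6)*(b - 1)*(b + 4)
(2) = w^2 - 11*w/4 - 5
(3) = (v - 1)*(v + 3)
(4) = z^2 - z - 42
(5) = (s - 3)*(s + sqrt(2)/2)*(s + 2*sqrt(2))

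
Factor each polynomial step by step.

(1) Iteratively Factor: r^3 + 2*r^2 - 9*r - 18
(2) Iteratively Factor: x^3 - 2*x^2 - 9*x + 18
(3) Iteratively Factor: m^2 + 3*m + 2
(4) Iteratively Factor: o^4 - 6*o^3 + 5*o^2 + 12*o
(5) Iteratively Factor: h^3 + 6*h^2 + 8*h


(1) = (r - 3)*(r^2 + 5*r + 6) = (r - 3)*(r + 2)*(r + 3)
(2) = (x - 2)*(x^2 - 9) = (x - 2)*(x + 3)*(x - 3)
(3) = (m + 1)*(m + 2)
(4) = (o + 1)*(o^3 - 7*o^2 + 12*o) = (o - 4)*(o + 1)*(o^2 - 3*o) = (o - 4)*(o - 3)*(o + 1)*(o)
(5) = (h + 2)*(h^2 + 4*h) = h*(h + 2)*(h + 4)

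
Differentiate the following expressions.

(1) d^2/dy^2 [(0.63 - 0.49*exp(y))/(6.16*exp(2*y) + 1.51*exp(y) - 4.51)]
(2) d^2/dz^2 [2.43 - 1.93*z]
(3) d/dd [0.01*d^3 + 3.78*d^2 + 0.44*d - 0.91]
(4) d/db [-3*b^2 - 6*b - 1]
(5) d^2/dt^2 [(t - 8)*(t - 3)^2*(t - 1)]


(1) = (-18.593344*exp(4*y) + 100.180696*exp(3*y) - 64.09788*exp(2*y) + 68.109146*exp(y) - 5.676286)*exp(y)/(233.744896*exp(6*y) + 171.893568*exp(5*y) - 471.26772*exp(4*y) - 248.258345*exp(3*y) + 345.035295*exp(2*y) + 92.140653*exp(y) - 91.733851)
(2) = 0
(3) = 0.03*d^2 + 7.56*d + 0.44
(4) = -6*b - 6
(5) = 12*t^2 - 90*t + 142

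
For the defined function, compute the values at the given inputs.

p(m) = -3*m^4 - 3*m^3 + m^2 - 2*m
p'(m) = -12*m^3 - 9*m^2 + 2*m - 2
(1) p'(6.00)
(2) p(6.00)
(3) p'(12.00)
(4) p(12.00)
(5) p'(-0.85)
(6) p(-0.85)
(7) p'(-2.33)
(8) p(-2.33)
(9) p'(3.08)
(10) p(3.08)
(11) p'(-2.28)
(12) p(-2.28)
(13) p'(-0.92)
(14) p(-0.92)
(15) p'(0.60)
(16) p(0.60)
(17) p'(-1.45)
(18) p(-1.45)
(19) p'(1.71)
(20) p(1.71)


(1) = -2906.00
(2) = -4512.00
(3) = -22010.00
(4) = -67272.00
(5) = -2.83
(6) = 2.70
(7) = 96.27
(8) = -40.38
(9) = -431.83
(10) = -354.30
(11) = 88.88
(12) = -35.75
(13) = -2.11
(14) = 2.87
(15) = -6.63
(16) = -1.88
(17) = 12.76
(18) = 0.89
(19) = -84.90
(20) = -41.15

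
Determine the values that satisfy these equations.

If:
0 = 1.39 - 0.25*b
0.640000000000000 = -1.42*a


Then:
a = -0.45
b = 5.56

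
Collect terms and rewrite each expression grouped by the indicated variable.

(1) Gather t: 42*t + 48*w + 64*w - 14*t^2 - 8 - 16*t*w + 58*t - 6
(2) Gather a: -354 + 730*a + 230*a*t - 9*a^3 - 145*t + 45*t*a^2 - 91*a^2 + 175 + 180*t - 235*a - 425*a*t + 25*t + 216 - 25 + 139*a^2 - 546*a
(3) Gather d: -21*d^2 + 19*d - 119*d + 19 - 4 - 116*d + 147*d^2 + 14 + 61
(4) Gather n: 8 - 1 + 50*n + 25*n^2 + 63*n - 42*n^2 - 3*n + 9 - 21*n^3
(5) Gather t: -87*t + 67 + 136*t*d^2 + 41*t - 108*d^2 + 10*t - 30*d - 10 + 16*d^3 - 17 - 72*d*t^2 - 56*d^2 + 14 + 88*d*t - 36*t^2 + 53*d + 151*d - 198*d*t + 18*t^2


(1) = -14*t^2 + t*(100 - 16*w) + 112*w - 14
(2) = -9*a^3 + a^2*(45*t + 48) + a*(-195*t - 51) + 60*t + 12
(3) = 126*d^2 - 216*d + 90
(4) = -21*n^3 - 17*n^2 + 110*n + 16
(5) = 16*d^3 - 164*d^2 + 174*d + t^2*(-72*d - 18) + t*(136*d^2 - 110*d - 36) + 54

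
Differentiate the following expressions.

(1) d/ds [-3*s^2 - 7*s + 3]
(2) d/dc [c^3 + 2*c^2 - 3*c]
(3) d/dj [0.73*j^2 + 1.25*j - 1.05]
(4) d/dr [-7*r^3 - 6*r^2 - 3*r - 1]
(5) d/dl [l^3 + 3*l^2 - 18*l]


(1) = -6*s - 7
(2) = 3*c^2 + 4*c - 3
(3) = 1.46*j + 1.25
(4) = -21*r^2 - 12*r - 3
(5) = 3*l^2 + 6*l - 18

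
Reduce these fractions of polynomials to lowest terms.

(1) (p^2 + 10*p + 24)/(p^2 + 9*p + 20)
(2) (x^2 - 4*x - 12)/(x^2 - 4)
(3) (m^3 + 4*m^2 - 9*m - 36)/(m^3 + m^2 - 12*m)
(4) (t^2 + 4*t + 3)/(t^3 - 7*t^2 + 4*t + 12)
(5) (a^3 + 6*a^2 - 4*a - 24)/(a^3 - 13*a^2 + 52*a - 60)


(1) = (p + 6)/(p + 5)
(2) = (x - 6)/(x - 2)
(3) = (m + 3)/m
(4) = (t + 3)/(t^2 - 8*t + 12)
(5) = (a^2 + 8*a + 12)/(a^2 - 11*a + 30)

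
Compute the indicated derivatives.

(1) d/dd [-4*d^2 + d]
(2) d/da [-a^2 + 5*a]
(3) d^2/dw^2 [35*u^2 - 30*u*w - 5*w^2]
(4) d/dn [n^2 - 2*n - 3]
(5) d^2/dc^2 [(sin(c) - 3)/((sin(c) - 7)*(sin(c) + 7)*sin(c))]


(1) = 1 - 8*d
(2) = 5 - 2*a
(3) = -10
(4) = 2*n - 2
(5) = (-4*sin(c)^4 + 27*sin(c)^3 - 190*sin(c)^2 - 330*sin(c) + 98 + 8085/sin(c) - 14406/sin(c)^3)/((sin(c) - 7)^3*(sin(c) + 7)^3)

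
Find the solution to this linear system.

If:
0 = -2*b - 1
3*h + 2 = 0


Then:
b = -1/2
h = -2/3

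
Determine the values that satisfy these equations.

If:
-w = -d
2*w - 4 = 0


Then:
d = 2
w = 2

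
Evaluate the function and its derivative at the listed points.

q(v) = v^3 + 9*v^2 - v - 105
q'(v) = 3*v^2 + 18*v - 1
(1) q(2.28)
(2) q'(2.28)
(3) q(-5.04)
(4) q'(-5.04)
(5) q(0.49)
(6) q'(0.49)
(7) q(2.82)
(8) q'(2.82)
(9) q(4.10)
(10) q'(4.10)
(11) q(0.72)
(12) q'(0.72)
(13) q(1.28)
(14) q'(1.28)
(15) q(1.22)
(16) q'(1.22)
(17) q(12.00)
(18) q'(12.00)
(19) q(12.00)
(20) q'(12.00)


(1) = -48.64
(2) = 55.64
(3) = 0.63
(4) = -15.52
(5) = -103.21
(6) = 8.54
(7) = -13.82
(8) = 73.62
(9) = 111.11
(10) = 123.23
(11) = -100.68
(12) = 13.52
(13) = -89.44
(14) = 26.96
(15) = -91.01
(16) = 25.43
(17) = 2907.00
(18) = 647.00
(19) = 2907.00
(20) = 647.00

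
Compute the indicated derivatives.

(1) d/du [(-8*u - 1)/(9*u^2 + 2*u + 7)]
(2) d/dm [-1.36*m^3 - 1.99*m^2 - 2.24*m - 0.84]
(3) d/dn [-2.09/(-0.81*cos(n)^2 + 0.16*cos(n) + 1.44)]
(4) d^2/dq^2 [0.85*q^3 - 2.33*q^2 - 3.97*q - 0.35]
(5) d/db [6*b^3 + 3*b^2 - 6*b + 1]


(1) = 18*(4*u^2 + u - 3)/(81*u^4 + 36*u^3 + 130*u^2 + 28*u + 49)
(2) = -4.08*m^2 - 3.98*m - 2.24
(3) = (3.3858*cos(n) - 0.3344)*sin(n)/(-0.81*cos(n)^2 + 0.16*cos(n) + 1.44)^2
(4) = 5.1*q - 4.66
(5) = 18*b^2 + 6*b - 6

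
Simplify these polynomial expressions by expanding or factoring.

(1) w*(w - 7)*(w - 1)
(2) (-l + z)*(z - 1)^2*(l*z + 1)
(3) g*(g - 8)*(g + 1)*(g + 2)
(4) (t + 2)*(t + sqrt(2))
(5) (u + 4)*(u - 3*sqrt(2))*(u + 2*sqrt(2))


(1) = w^3 - 8*w^2 + 7*w
(2) = -l^2*z^3 + 2*l^2*z^2 - l^2*z + l*z^4 - 2*l*z^3 + 2*l*z - l + z^3 - 2*z^2 + z
(3) = g^4 - 5*g^3 - 22*g^2 - 16*g
(4) = t^2 + sqrt(2)*t + 2*t + 2*sqrt(2)
(5) = u^3 - sqrt(2)*u^2 + 4*u^2 - 12*u - 4*sqrt(2)*u - 48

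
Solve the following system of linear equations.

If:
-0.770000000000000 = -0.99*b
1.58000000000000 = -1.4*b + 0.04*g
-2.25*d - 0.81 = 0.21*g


Then:
b = 0.78
d = -6.59
g = 66.72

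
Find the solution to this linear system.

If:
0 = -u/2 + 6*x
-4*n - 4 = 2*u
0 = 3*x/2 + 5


Then:
n = 19
u = -40
x = -10/3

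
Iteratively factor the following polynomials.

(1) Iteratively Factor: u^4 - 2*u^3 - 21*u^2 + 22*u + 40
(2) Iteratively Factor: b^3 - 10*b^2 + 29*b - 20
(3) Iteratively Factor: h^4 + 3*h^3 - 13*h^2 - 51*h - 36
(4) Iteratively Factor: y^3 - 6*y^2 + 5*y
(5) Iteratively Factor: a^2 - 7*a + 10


(1) = (u + 1)*(u^3 - 3*u^2 - 18*u + 40) = (u - 2)*(u + 1)*(u^2 - u - 20) = (u - 2)*(u + 1)*(u + 4)*(u - 5)
(2) = (b - 5)*(b^2 - 5*b + 4) = (b - 5)*(b - 4)*(b - 1)
(3) = (h - 4)*(h^3 + 7*h^2 + 15*h + 9) = (h - 4)*(h + 3)*(h^2 + 4*h + 3) = (h - 4)*(h + 3)^2*(h + 1)
(4) = (y - 1)*(y^2 - 5*y) = y*(y - 1)*(y - 5)
(5) = (a - 2)*(a - 5)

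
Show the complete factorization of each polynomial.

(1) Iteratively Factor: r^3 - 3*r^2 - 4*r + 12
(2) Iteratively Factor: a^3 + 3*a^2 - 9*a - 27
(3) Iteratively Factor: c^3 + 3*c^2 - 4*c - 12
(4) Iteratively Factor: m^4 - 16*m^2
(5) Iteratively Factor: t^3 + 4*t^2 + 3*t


(1) = (r - 3)*(r^2 - 4) = (r - 3)*(r - 2)*(r + 2)
(2) = (a - 3)*(a^2 + 6*a + 9) = (a - 3)*(a + 3)*(a + 3)
(3) = (c + 3)*(c^2 - 4) = (c + 2)*(c + 3)*(c - 2)
(4) = (m + 4)*(m^3 - 4*m^2) = m*(m + 4)*(m^2 - 4*m) = m^2*(m + 4)*(m - 4)
(5) = (t + 3)*(t^2 + t) = (t + 1)*(t + 3)*(t)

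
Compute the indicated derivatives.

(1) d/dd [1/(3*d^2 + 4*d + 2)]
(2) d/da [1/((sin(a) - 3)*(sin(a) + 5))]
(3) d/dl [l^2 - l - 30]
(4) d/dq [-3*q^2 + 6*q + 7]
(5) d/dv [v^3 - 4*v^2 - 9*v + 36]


(1) = 2*(-3*d - 2)/(3*d^2 + 4*d + 2)^2
(2) = -2*(sin(a) + 1)*cos(a)/((sin(a) - 3)^2*(sin(a) + 5)^2)
(3) = 2*l - 1
(4) = 6 - 6*q
(5) = 3*v^2 - 8*v - 9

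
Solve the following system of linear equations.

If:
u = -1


Then:
u = -1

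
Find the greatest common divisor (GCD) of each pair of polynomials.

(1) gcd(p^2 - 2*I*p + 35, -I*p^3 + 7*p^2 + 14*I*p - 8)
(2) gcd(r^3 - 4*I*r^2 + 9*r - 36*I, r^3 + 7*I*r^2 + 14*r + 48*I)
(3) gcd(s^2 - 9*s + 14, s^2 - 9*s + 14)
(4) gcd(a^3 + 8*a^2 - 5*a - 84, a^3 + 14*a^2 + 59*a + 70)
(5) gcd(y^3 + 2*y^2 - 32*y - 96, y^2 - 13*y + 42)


(1) = 1
(2) = gcd((r - 4*I)*(r - 3*I)*(r + 3*I), (r - 3*I)*(r + 2*I)*(r + 8*I)) = r - 3*I
(3) = s^2 - 9*s + 14
(4) = a + 7
(5) = gcd((y - 6)*(y + 4)^2, (y - 7)*(y - 6)) = y - 6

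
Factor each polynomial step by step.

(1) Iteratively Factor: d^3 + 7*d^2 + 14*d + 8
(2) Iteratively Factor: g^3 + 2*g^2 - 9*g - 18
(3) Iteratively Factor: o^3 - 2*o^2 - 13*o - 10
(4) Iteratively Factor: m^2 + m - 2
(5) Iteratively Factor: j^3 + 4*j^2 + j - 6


(1) = (d + 4)*(d^2 + 3*d + 2) = (d + 1)*(d + 4)*(d + 2)
(2) = (g + 2)*(g^2 - 9) = (g + 2)*(g + 3)*(g - 3)
(3) = (o - 5)*(o^2 + 3*o + 2) = (o - 5)*(o + 1)*(o + 2)
(4) = (m - 1)*(m + 2)
(5) = (j + 3)*(j^2 + j - 2) = (j + 2)*(j + 3)*(j - 1)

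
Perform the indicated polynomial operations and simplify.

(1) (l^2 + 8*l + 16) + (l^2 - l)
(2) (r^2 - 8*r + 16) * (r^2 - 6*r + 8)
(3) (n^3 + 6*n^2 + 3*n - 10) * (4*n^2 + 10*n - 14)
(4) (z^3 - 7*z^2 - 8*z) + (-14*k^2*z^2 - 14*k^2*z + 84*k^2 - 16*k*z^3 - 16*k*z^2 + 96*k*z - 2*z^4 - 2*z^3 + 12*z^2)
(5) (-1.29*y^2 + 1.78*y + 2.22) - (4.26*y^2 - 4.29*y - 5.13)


(1) = 2*l^2 + 7*l + 16
(2) = r^4 - 14*r^3 + 72*r^2 - 160*r + 128
(3) = 4*n^5 + 34*n^4 + 58*n^3 - 94*n^2 - 142*n + 140
(4) = -14*k^2*z^2 - 14*k^2*z + 84*k^2 - 16*k*z^3 - 16*k*z^2 + 96*k*z - 2*z^4 - z^3 + 5*z^2 - 8*z
(5) = -5.55*y^2 + 6.07*y + 7.35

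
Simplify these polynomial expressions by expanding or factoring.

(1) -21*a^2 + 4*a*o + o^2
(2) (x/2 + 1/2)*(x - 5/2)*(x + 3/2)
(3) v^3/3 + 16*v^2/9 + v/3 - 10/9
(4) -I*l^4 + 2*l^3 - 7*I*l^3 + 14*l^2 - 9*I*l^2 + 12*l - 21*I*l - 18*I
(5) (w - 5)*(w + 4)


(1) = (-3*a + o)*(7*a + o)
(2) = x^3/2 - 19*x/8 - 15/8
(3) = (v/3 + 1/3)*(v - 2/3)*(v + 5)
(4) = (l + 6)*(l - I)*(l + 3*I)*(-I*l - I)
(5) = w^2 - w - 20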